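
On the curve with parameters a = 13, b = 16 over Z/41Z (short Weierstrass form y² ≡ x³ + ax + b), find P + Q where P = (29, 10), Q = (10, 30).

(34, 19)

(29, 10) + (10, 30). λ = (30 - 10)/(10 - 29) ≡ 20/22 mod 41. 22⁻¹ ≡ 28 (mod 41) since 22·28 = 616 ≡ 1, so λ ≡ 27.
  x = λ² - 29 - 10 = 729 - 39 ≡ 34; y = λ·(29 - 34) - 10 ≡ 19. → (34, 19)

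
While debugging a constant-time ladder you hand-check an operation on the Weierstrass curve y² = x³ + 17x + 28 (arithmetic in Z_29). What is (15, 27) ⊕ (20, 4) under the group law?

(15, 27) + (20, 4). λ = (4 - 27)/(20 - 15) ≡ 6/5 mod 29. 5⁻¹ ≡ 6 (mod 29) since 5·6 = 30 ≡ 1, so λ ≡ 7.
  x = λ² - 15 - 20 = 49 - 35 ≡ 14; y = λ·(15 - 14) - 27 ≡ 9. → (14, 9)

(14, 9)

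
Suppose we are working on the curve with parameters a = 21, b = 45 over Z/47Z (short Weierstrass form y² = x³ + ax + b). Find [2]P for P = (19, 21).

(17, 45)

tangent at (19, 21): λ = (3·19² + 21)/(2·21) ≡ 23/42. 42⁻¹ ≡ 28 (mod 47), so λ ≡ 23·28 ≡ 33.
  x = λ² - 19 - 19 = 1089 - 38 ≡ 17; y = λ·(19 - 17) - 21 ≡ 45. → (17, 45)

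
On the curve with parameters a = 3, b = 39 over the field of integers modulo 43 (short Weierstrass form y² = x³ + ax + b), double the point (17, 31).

(25, 1)

tangent at (17, 31): λ = (3·17² + 3)/(2·31) ≡ 10/19. 19⁻¹ ≡ 34 (mod 43), so λ ≡ 10·34 ≡ 39.
  x = λ² - 17 - 17 = 1521 - 34 ≡ 25; y = λ·(17 - 25) - 31 ≡ 1. → (25, 1)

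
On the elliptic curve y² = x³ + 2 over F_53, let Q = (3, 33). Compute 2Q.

(51, 10)

tangent at (3, 33): λ = (3·3² + 0)/(2·33) ≡ 27/13. 13⁻¹ ≡ 49 (mod 53), so λ ≡ 27·49 ≡ 51.
  x = λ² - 3 - 3 = 2601 - 6 ≡ 51; y = λ·(3 - 51) - 33 ≡ 10. → (51, 10)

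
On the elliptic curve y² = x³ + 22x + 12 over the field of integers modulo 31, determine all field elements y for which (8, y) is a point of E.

7, 24

x³ + 22x + 12 = 700 ≡ 18 (mod 31).
Square roots of 18 mod 31: 7 and 24 (since 7² = 49 ≡ 18).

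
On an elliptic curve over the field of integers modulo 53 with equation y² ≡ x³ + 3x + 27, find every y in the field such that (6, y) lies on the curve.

7, 46

x³ + 3x + 27 = 261 ≡ 49 (mod 53).
Square roots of 49 mod 53: 7 and 46 (since 7² = 49 ≡ 49).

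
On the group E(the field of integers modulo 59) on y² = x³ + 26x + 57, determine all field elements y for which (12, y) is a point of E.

x³ + 26x + 57 = 2097 ≡ 32 (mod 59).
32 is a non-residue mod 59; no y exists.

none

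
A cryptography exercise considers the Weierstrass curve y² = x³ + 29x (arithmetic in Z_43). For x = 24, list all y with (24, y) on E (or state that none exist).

x³ + 29x + 0 = 14520 ≡ 29 (mod 43).
29 is a non-residue mod 43; no y exists.

none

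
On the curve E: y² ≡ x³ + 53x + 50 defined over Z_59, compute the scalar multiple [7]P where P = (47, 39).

(43, 48)

Double-and-add on 7 = (111)₂. Start with P = (47, 39) for the leading 1-bit.
double: tangent at (47, 39): λ = (3·47² + 53)/(2·39) ≡ 13/19. 19⁻¹ ≡ 28 (mod 59) since 19·28 = 532 ≡ 1, so λ ≡ 13·28 ≡ 10.
  x = λ² - 47 - 47 = 100 - 94 ≡ 6; y = λ·(47 - 6) - 39 ≡ 17. → (6, 17)
add P: (6, 17) + (47, 39). λ = (39 - 17)/(47 - 6) ≡ 22/41 mod 59. 41⁻¹ ≡ 36 (mod 59), so λ ≡ 25.
  x = λ² - 6 - 47 = 625 - 53 ≡ 41; y = λ·(6 - 41) - 17 ≡ 52. → (41, 52)
double: tangent at (41, 52): λ = (3·41² + 53)/(2·52) ≡ 22/45. 45⁻¹ ≡ 21 (mod 59), so λ ≡ 22·21 ≡ 49.
  x = λ² - 41 - 41 = 2401 - 82 ≡ 18; y = λ·(41 - 18) - 52 ≡ 13. → (18, 13)
add P: (18, 13) + (47, 39). λ = (39 - 13)/(47 - 18) ≡ 26/29 mod 59. 29⁻¹ ≡ 57 (mod 59) since 29·57 = 1653 ≡ 1, so λ ≡ 7.
  x = λ² - 18 - 47 = 49 - 65 ≡ 43; y = λ·(18 - 43) - 13 ≡ 48. → (43, 48)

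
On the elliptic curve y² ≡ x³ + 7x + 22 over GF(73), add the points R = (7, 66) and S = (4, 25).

(7, 66) + (4, 25). λ = (25 - 66)/(4 - 7) ≡ 32/70 mod 73. 70⁻¹ ≡ 24 (mod 73), so λ ≡ 38.
  x = λ² - 7 - 4 = 1444 - 11 ≡ 46; y = λ·(7 - 46) - 66 ≡ 58. → (46, 58)

(46, 58)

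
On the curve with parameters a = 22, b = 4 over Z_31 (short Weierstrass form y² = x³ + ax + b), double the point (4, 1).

(8, 14)

tangent at (4, 1): λ = (3·4² + 22)/(2·1) ≡ 8/2. 2⁻¹ ≡ 16 (mod 31), so λ ≡ 8·16 ≡ 4.
  x = λ² - 4 - 4 = 16 - 8 ≡ 8; y = λ·(4 - 8) - 1 ≡ 14. → (8, 14)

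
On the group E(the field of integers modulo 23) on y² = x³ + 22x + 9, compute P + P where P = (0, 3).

(16, 15)

tangent at (0, 3): λ = (3·0² + 22)/(2·3) ≡ 22/6. 6⁻¹ ≡ 4 (mod 23) since 6·4 = 24 ≡ 1, so λ ≡ 22·4 ≡ 19.
  x = λ² - 0 - 0 = 361 - 0 ≡ 16; y = λ·(0 - 16) - 3 ≡ 15. → (16, 15)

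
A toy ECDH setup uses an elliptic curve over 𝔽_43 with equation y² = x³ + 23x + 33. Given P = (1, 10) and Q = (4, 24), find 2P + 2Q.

(16, 38)

First 2P:
Repeated addition: build up to 2P.
2P: tangent at (1, 10): λ = (3·1² + 23)/(2·10) ≡ 26/20. 20⁻¹ ≡ 28 (mod 43), so λ ≡ 26·28 ≡ 40.
  x = λ² - 1 - 1 = 1600 - 2 ≡ 7; y = λ·(1 - 7) - 10 ≡ 8. → (7, 8)
2P = (7, 8).
Next 2Q:
Repeated addition: build up to 2Q.
2Q: tangent at (4, 24): λ = (3·4² + 23)/(2·24) ≡ 28/5. 5⁻¹ ≡ 26 (mod 43), so λ ≡ 28·26 ≡ 40.
  x = λ² - 4 - 4 = 1600 - 8 ≡ 1; y = λ·(4 - 1) - 24 ≡ 10. → (1, 10)
2Q = (1, 10).
Finally 2P + 2Q:
(7, 8) + (1, 10). λ = (10 - 8)/(1 - 7) ≡ 2/37 mod 43. 37⁻¹ ≡ 7 (mod 43), so λ ≡ 14.
  x = λ² - 7 - 1 = 196 - 8 ≡ 16; y = λ·(7 - 16) - 8 ≡ 38. → (16, 38)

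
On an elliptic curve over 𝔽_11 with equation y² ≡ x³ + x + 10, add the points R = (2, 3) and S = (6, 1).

(6, 10)

(2, 3) + (6, 1). λ = (1 - 3)/(6 - 2) ≡ 9/4 mod 11. 4⁻¹ ≡ 3 (mod 11), so λ ≡ 5.
  x = λ² - 2 - 6 = 25 - 8 ≡ 6; y = λ·(2 - 6) - 3 ≡ 10. → (6, 10)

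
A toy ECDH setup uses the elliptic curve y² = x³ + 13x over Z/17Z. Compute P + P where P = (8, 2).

(0, 0)

tangent at (8, 2): λ = (3·8² + 13)/(2·2) ≡ 1/4. 4⁻¹ ≡ 13 (mod 17), so λ ≡ 1·13 ≡ 13.
  x = λ² - 8 - 8 = 169 - 16 ≡ 0; y = λ·(8 - 0) - 2 ≡ 0. → (0, 0)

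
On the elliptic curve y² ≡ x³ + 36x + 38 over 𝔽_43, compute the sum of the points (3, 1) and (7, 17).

(3, 1) + (7, 17). λ = (17 - 1)/(7 - 3) ≡ 16/4 mod 43. 4⁻¹ ≡ 11 (mod 43) since 4·11 = 44 ≡ 1, so λ ≡ 4.
  x = λ² - 3 - 7 = 16 - 10 ≡ 6; y = λ·(3 - 6) - 1 ≡ 30. → (6, 30)

(6, 30)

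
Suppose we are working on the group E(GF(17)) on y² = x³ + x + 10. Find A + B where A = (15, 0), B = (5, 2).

(12, 13)

(15, 0) + (5, 2). λ = (2 - 0)/(5 - 15) ≡ 2/7 mod 17. 7⁻¹ ≡ 5 (mod 17) since 7·5 = 35 ≡ 1, so λ ≡ 10.
  x = λ² - 15 - 5 = 100 - 20 ≡ 12; y = λ·(15 - 12) - 0 ≡ 13. → (12, 13)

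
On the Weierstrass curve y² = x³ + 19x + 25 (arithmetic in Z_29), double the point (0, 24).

tangent at (0, 24): λ = (3·0² + 19)/(2·24) ≡ 19/19. 19⁻¹ ≡ 26 (mod 29), so λ ≡ 19·26 ≡ 1.
  x = λ² - 0 - 0 = 1 - 0 ≡ 1; y = λ·(0 - 1) - 24 ≡ 4. → (1, 4)

(1, 4)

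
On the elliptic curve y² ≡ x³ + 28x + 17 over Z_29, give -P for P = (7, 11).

-(7, 11) = (7, -11 mod 29) = (7, 18).

(7, 18)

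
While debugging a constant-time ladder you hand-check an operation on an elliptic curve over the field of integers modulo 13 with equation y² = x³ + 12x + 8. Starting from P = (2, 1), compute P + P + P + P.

Double-and-add on 4 = (100)₂. Start with P = (2, 1) for the leading 1-bit.
double: tangent at (2, 1): λ = (3·2² + 12)/(2·1) ≡ 11/2. 2⁻¹ ≡ 7 (mod 13), so λ ≡ 11·7 ≡ 12.
  x = λ² - 2 - 2 = 144 - 4 ≡ 10; y = λ·(2 - 10) - 1 ≡ 7. → (10, 7)
double: tangent at (10, 7): λ = (3·10² + 12)/(2·7) ≡ 0/1. 1⁻¹ ≡ 1 (mod 13) since 1·1 = 1 ≡ 1, so λ ≡ 0·1 ≡ 0.
  x = λ² - 10 - 10 = 0 - 20 ≡ 6; y = λ·(10 - 6) - 7 ≡ 6. → (6, 6)

(6, 6)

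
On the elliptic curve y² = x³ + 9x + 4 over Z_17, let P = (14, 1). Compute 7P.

Double-and-add on 7 = (111)₂. Start with P = (14, 1) for the leading 1-bit.
double: tangent at (14, 1): λ = (3·14² + 9)/(2·1) ≡ 2/2. 2⁻¹ ≡ 9 (mod 17) since 2·9 = 18 ≡ 1, so λ ≡ 2·9 ≡ 1.
  x = λ² - 14 - 14 = 1 - 28 ≡ 7; y = λ·(14 - 7) - 1 ≡ 6. → (7, 6)
add P: (7, 6) + (14, 1). λ = (1 - 6)/(14 - 7) ≡ 12/7 mod 17. 7⁻¹ ≡ 5 (mod 17) since 7·5 = 35 ≡ 1, so λ ≡ 9.
  x = λ² - 7 - 14 = 81 - 21 ≡ 9; y = λ·(7 - 9) - 6 ≡ 10. → (9, 10)
double: tangent at (9, 10): λ = (3·9² + 9)/(2·10) ≡ 14/3. 3⁻¹ ≡ 6 (mod 17) since 3·6 = 18 ≡ 1, so λ ≡ 14·6 ≡ 16.
  x = λ² - 9 - 9 = 256 - 18 ≡ 0; y = λ·(9 - 0) - 10 ≡ 15. → (0, 15)
add P: (0, 15) + (14, 1). λ = (1 - 15)/(14 - 0) ≡ 3/14 mod 17. 14⁻¹ ≡ 11 (mod 17) since 14·11 = 154 ≡ 1, so λ ≡ 16.
  x = λ² - 0 - 14 = 256 - 14 ≡ 4; y = λ·(0 - 4) - 15 ≡ 6. → (4, 6)

(4, 6)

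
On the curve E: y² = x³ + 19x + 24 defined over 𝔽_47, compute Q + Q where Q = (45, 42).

tangent at (45, 42): λ = (3·45² + 19)/(2·42) ≡ 31/37. 37⁻¹ ≡ 14 (mod 47), so λ ≡ 31·14 ≡ 11.
  x = λ² - 45 - 45 = 121 - 90 ≡ 31; y = λ·(45 - 31) - 42 ≡ 18. → (31, 18)

(31, 18)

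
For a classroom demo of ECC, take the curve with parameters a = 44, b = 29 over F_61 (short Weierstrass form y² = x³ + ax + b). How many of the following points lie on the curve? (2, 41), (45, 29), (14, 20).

2

(2, 41): 41² ≡ 34, rhs ≡ 3 → off.
(45, 29): 29² ≡ 48, rhs ≡ 48 → on.
(14, 20): 20² ≡ 34, rhs ≡ 34 → on.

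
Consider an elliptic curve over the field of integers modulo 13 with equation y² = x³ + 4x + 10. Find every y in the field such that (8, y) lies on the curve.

none

x³ + 4x + 10 = 554 ≡ 8 (mod 13).
8 is a non-residue mod 13; no y exists.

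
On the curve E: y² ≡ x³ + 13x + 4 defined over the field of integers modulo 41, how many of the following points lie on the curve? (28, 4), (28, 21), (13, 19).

2

(28, 4): 4² ≡ 16, rhs ≡ 16 → on.
(28, 21): 21² ≡ 31, rhs ≡ 16 → off.
(13, 19): 19² ≡ 33, rhs ≡ 33 → on.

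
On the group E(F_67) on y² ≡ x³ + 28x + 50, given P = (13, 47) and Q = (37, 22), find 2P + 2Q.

(50, 50)

First 2P:
Repeated addition: build up to 2P.
2P: tangent at (13, 47): λ = (3·13² + 28)/(2·47) ≡ 66/27. 27⁻¹ ≡ 5 (mod 67), so λ ≡ 66·5 ≡ 62.
  x = λ² - 13 - 13 = 3844 - 26 ≡ 66; y = λ·(13 - 66) - 47 ≡ 17. → (66, 17)
2P = (66, 17).
Next 2Q:
Repeated addition: build up to 2Q.
2Q: tangent at (37, 22): λ = (3·37² + 28)/(2·22) ≡ 48/44. 44⁻¹ ≡ 32 (mod 67), so λ ≡ 48·32 ≡ 62.
  x = λ² - 37 - 37 = 3844 - 74 ≡ 18; y = λ·(37 - 18) - 22 ≡ 17. → (18, 17)
2Q = (18, 17).
Finally 2P + 2Q:
(66, 17) + (18, 17). λ = (17 - 17)/(18 - 66) ≡ 0/19 mod 67. 19⁻¹ ≡ 60 (mod 67) since 19·60 = 1140 ≡ 1, so λ ≡ 0.
  x = λ² - 66 - 18 = 0 - 84 ≡ 50; y = λ·(66 - 50) - 17 ≡ 50. → (50, 50)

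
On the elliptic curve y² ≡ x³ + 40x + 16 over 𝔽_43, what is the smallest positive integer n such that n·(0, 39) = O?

2P: tangent at (0, 39): λ = (3·0² + 40)/(2·39) ≡ 40/35. 35⁻¹ ≡ 16 (mod 43) since 35·16 = 560 ≡ 1, so λ ≡ 40·16 ≡ 38.
  x = λ² - 0 - 0 = 1444 - 0 ≡ 25; y = λ·(0 - 25) - 39 ≡ 0. → (25, 0)
3P: (25, 0) + (0, 39). λ = (39 - 0)/(0 - 25) ≡ 39/18 mod 43. 18⁻¹ ≡ 12 (mod 43), so λ ≡ 38.
  x = λ² - 25 - 0 = 1444 - 25 ≡ 0; y = λ·(25 - 0) - 0 ≡ 4. → (0, 4)
4P: (0, 4) + (0, 39): same x and y₁ ≡ -y₂, so the sum is O.
4P = O, so the order is 4.

4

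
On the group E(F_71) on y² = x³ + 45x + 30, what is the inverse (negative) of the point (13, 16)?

(13, 55)

-(13, 16) = (13, -16 mod 71) = (13, 55).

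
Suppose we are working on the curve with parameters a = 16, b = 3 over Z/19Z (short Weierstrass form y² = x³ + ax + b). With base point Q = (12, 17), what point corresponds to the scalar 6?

Double-and-add on 6 = (110)₂. Start with Q = (12, 17) for the leading 1-bit.
double: tangent at (12, 17): λ = (3·12² + 16)/(2·17) ≡ 11/15. 15⁻¹ ≡ 14 (mod 19), so λ ≡ 11·14 ≡ 2.
  x = λ² - 12 - 12 = 4 - 24 ≡ 18; y = λ·(12 - 18) - 17 ≡ 9. → (18, 9)
add Q: (18, 9) + (12, 17). λ = (17 - 9)/(12 - 18) ≡ 8/13 mod 19. 13⁻¹ ≡ 3 (mod 19), so λ ≡ 5.
  x = λ² - 18 - 12 = 25 - 30 ≡ 14; y = λ·(18 - 14) - 9 ≡ 11. → (14, 11)
double: tangent at (14, 11): λ = (3·14² + 16)/(2·11) ≡ 15/3. 3⁻¹ ≡ 13 (mod 19) since 3·13 = 39 ≡ 1, so λ ≡ 15·13 ≡ 5.
  x = λ² - 14 - 14 = 25 - 28 ≡ 16; y = λ·(14 - 16) - 11 ≡ 17. → (16, 17)

(16, 17)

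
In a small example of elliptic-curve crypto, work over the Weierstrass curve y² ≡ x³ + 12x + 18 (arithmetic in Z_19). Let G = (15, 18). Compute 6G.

O

Double-and-add on 6 = (110)₂. Start with G = (15, 18) for the leading 1-bit.
double: tangent at (15, 18): λ = (3·15² + 12)/(2·18) ≡ 3/17. 17⁻¹ ≡ 9 (mod 19) since 17·9 = 153 ≡ 1, so λ ≡ 3·9 ≡ 8.
  x = λ² - 15 - 15 = 64 - 30 ≡ 15; y = λ·(15 - 15) - 18 ≡ 1. → (15, 1)
add G: (15, 1) + (15, 18): same x and y₁ ≡ -y₂, so the sum is the point at infinity.
double: the point at infinity + the point at infinity = the point at infinity (identity).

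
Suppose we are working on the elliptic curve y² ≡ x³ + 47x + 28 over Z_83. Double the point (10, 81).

(20, 81)

tangent at (10, 81): λ = (3·10² + 47)/(2·81) ≡ 15/79. 79⁻¹ ≡ 62 (mod 83), so λ ≡ 15·62 ≡ 17.
  x = λ² - 10 - 10 = 289 - 20 ≡ 20; y = λ·(10 - 20) - 81 ≡ 81. → (20, 81)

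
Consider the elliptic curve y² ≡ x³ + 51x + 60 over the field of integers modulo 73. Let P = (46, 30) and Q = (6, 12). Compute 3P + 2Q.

(27, 13)

First 3P:
Repeated addition: build up to 3P.
2P: tangent at (46, 30): λ = (3·46² + 51)/(2·30) ≡ 48/60. 60⁻¹ ≡ 28 (mod 73), so λ ≡ 48·28 ≡ 30.
  x = λ² - 46 - 46 = 900 - 92 ≡ 5; y = λ·(46 - 5) - 30 ≡ 32. → (5, 32)
3P: (5, 32) + (46, 30). λ = (30 - 32)/(46 - 5) ≡ 71/41 mod 73. 41⁻¹ ≡ 57 (mod 73), so λ ≡ 32.
  x = λ² - 5 - 46 = 1024 - 51 ≡ 24; y = λ·(5 - 24) - 32 ≡ 17. → (24, 17)
3P = (24, 17).
Next 2Q:
Repeated addition: build up to 2Q.
2Q: tangent at (6, 12): λ = (3·6² + 51)/(2·12) ≡ 13/24. 24⁻¹ ≡ 70 (mod 73), so λ ≡ 13·70 ≡ 34.
  x = λ² - 6 - 6 = 1156 - 12 ≡ 49; y = λ·(6 - 49) - 12 ≡ 59. → (49, 59)
2Q = (49, 59).
Finally 3P + 2Q:
(24, 17) + (49, 59). λ = (59 - 17)/(49 - 24) ≡ 42/25 mod 73. 25⁻¹ ≡ 38 (mod 73), so λ ≡ 63.
  x = λ² - 24 - 49 = 3969 - 73 ≡ 27; y = λ·(24 - 27) - 17 ≡ 13. → (27, 13)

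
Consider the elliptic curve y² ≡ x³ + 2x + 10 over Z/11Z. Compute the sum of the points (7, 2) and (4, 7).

(4, 4)

(7, 2) + (4, 7). λ = (7 - 2)/(4 - 7) ≡ 5/8 mod 11. 8⁻¹ ≡ 7 (mod 11), so λ ≡ 2.
  x = λ² - 7 - 4 = 4 - 11 ≡ 4; y = λ·(7 - 4) - 2 ≡ 4. → (4, 4)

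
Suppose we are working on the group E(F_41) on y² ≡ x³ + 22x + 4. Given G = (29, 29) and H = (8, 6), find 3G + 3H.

First 3G:
Repeated addition: build up to 3G.
2G: tangent at (29, 29): λ = (3·29² + 22)/(2·29) ≡ 3/17. 17⁻¹ ≡ 29 (mod 41), so λ ≡ 3·29 ≡ 5.
  x = λ² - 29 - 29 = 25 - 58 ≡ 8; y = λ·(29 - 8) - 29 ≡ 35. → (8, 35)
3G: (8, 35) + (29, 29). λ = (29 - 35)/(29 - 8) ≡ 35/21 mod 41. 21⁻¹ ≡ 2 (mod 41) since 21·2 = 42 ≡ 1, so λ ≡ 29.
  x = λ² - 8 - 29 = 841 - 37 ≡ 25; y = λ·(8 - 25) - 35 ≡ 5. → (25, 5)
3G = (25, 5).
Next 3H:
Repeated addition: build up to 3H.
2H: tangent at (8, 6): λ = (3·8² + 22)/(2·6) ≡ 9/12. 12⁻¹ ≡ 24 (mod 41) since 12·24 = 288 ≡ 1, so λ ≡ 9·24 ≡ 11.
  x = λ² - 8 - 8 = 121 - 16 ≡ 23; y = λ·(8 - 23) - 6 ≡ 34. → (23, 34)
3H: (23, 34) + (8, 6). λ = (6 - 34)/(8 - 23) ≡ 13/26 mod 41. 26⁻¹ ≡ 30 (mod 41) since 26·30 = 780 ≡ 1, so λ ≡ 21.
  x = λ² - 23 - 8 = 441 - 31 ≡ 0; y = λ·(23 - 0) - 34 ≡ 39. → (0, 39)
3H = (0, 39).
Finally 3G + 3H:
(25, 5) + (0, 39). λ = (39 - 5)/(0 - 25) ≡ 34/16 mod 41. 16⁻¹ ≡ 18 (mod 41), so λ ≡ 38.
  x = λ² - 25 - 0 = 1444 - 25 ≡ 25; y = λ·(25 - 25) - 5 ≡ 36. → (25, 36)

(25, 36)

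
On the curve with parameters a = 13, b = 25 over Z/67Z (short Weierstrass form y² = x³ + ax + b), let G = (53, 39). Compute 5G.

(53, 28)

Double-and-add on 5 = (101)₂. Start with G = (53, 39) for the leading 1-bit.
double: tangent at (53, 39): λ = (3·53² + 13)/(2·39) ≡ 65/11. 11⁻¹ ≡ 61 (mod 67), so λ ≡ 65·61 ≡ 12.
  x = λ² - 53 - 53 = 144 - 106 ≡ 38; y = λ·(53 - 38) - 39 ≡ 7. → (38, 7)
double: tangent at (38, 7): λ = (3·38² + 13)/(2·7) ≡ 57/14. 14⁻¹ ≡ 24 (mod 67), so λ ≡ 57·24 ≡ 28.
  x = λ² - 38 - 38 = 784 - 76 ≡ 38; y = λ·(38 - 38) - 7 ≡ 60. → (38, 60)
add G: (38, 60) + (53, 39). λ = (39 - 60)/(53 - 38) ≡ 46/15 mod 67. 15⁻¹ ≡ 9 (mod 67), so λ ≡ 12.
  x = λ² - 38 - 53 = 144 - 91 ≡ 53; y = λ·(38 - 53) - 60 ≡ 28. → (53, 28)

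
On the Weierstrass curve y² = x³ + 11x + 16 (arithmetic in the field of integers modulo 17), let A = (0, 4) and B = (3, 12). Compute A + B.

(0, 4) + (3, 12). λ = (12 - 4)/(3 - 0) ≡ 8/3 mod 17. 3⁻¹ ≡ 6 (mod 17), so λ ≡ 14.
  x = λ² - 0 - 3 = 196 - 3 ≡ 6; y = λ·(0 - 6) - 4 ≡ 14. → (6, 14)

(6, 14)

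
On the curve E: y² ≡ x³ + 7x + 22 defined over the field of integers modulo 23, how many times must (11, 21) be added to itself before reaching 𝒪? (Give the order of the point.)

4

2P: tangent at (11, 21): λ = (3·11² + 7)/(2·21) ≡ 2/19. 19⁻¹ ≡ 17 (mod 23), so λ ≡ 2·17 ≡ 11.
  x = λ² - 11 - 11 = 121 - 22 ≡ 7; y = λ·(11 - 7) - 21 ≡ 0. → (7, 0)
3P: (7, 0) + (11, 21). λ = (21 - 0)/(11 - 7) ≡ 21/4 mod 23. 4⁻¹ ≡ 6 (mod 23) since 4·6 = 24 ≡ 1, so λ ≡ 11.
  x = λ² - 7 - 11 = 121 - 18 ≡ 11; y = λ·(7 - 11) - 0 ≡ 2. → (11, 2)
4P: (11, 2) + (11, 21): same x and y₁ ≡ -y₂, so the sum is 𝒪.
4P = 𝒪, so the order is 4.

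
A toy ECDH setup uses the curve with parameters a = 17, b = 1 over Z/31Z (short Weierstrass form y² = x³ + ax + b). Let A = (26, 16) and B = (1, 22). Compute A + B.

(26, 16) + (1, 22). λ = (22 - 16)/(1 - 26) ≡ 6/6 mod 31. 6⁻¹ ≡ 26 (mod 31), so λ ≡ 1.
  x = λ² - 26 - 1 = 1 - 27 ≡ 5; y = λ·(26 - 5) - 16 ≡ 5. → (5, 5)

(5, 5)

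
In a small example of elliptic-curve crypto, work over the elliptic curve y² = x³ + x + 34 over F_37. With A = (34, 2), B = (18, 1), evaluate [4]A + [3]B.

(18, 1)

First 4A:
Double-and-add on 4 = (100)₂. Start with A = (34, 2) for the leading 1-bit.
double: tangent at (34, 2): λ = (3·34² + 1)/(2·2) ≡ 28/4. 4⁻¹ ≡ 28 (mod 37), so λ ≡ 28·28 ≡ 7.
  x = λ² - 34 - 34 = 49 - 68 ≡ 18; y = λ·(34 - 18) - 2 ≡ 36. → (18, 36)
double: tangent at (18, 36): λ = (3·18² + 1)/(2·36) ≡ 11/35. 35⁻¹ ≡ 18 (mod 37), so λ ≡ 11·18 ≡ 13.
  x = λ² - 18 - 18 = 169 - 36 ≡ 22; y = λ·(18 - 22) - 36 ≡ 23. → (22, 23)
4A = (22, 23).
Next 3B:
Repeated addition: build up to 3B.
2B: tangent at (18, 1): λ = (3·18² + 1)/(2·1) ≡ 11/2. 2⁻¹ ≡ 19 (mod 37) since 2·19 = 38 ≡ 1, so λ ≡ 11·19 ≡ 24.
  x = λ² - 18 - 18 = 576 - 36 ≡ 22; y = λ·(18 - 22) - 1 ≡ 14. → (22, 14)
3B: (22, 14) + (18, 1). λ = (1 - 14)/(18 - 22) ≡ 24/33 mod 37. 33⁻¹ ≡ 9 (mod 37) since 33·9 = 297 ≡ 1, so λ ≡ 31.
  x = λ² - 22 - 18 = 961 - 40 ≡ 33; y = λ·(22 - 33) - 14 ≡ 15. → (33, 15)
3B = (33, 15).
Finally 4A + 3B:
(22, 23) + (33, 15). λ = (15 - 23)/(33 - 22) ≡ 29/11 mod 37. 11⁻¹ ≡ 27 (mod 37), so λ ≡ 6.
  x = λ² - 22 - 33 = 36 - 55 ≡ 18; y = λ·(22 - 18) - 23 ≡ 1. → (18, 1)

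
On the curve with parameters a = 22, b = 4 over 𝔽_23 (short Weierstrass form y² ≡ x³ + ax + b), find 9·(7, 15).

Write G = (7, 15).
Repeated addition: build up to 9G.
2G: tangent at (7, 15): λ = (3·7² + 22)/(2·15) ≡ 8/7. 7⁻¹ ≡ 10 (mod 23), so λ ≡ 8·10 ≡ 11.
  x = λ² - 7 - 7 = 121 - 14 ≡ 15; y = λ·(7 - 15) - 15 ≡ 12. → (15, 12)
3G: (15, 12) + (7, 15). λ = (15 - 12)/(7 - 15) ≡ 3/15 mod 23. 15⁻¹ ≡ 20 (mod 23), so λ ≡ 14.
  x = λ² - 15 - 7 = 196 - 22 ≡ 13; y = λ·(15 - 13) - 12 ≡ 16. → (13, 16)
4G: (13, 16) + (7, 15). λ = (15 - 16)/(7 - 13) ≡ 22/17 mod 23. 17⁻¹ ≡ 19 (mod 23) since 17·19 = 323 ≡ 1, so λ ≡ 4.
  x = λ² - 13 - 7 = 16 - 20 ≡ 19; y = λ·(13 - 19) - 16 ≡ 6. → (19, 6)
5G: (19, 6) + (7, 15). λ = (15 - 6)/(7 - 19) ≡ 9/11 mod 23. 11⁻¹ ≡ 21 (mod 23), so λ ≡ 5.
  x = λ² - 19 - 7 = 25 - 26 ≡ 22; y = λ·(19 - 22) - 6 ≡ 2. → (22, 2)
6G: (22, 2) + (7, 15). λ = (15 - 2)/(7 - 22) ≡ 13/8 mod 23. 8⁻¹ ≡ 3 (mod 23), so λ ≡ 16.
  x = λ² - 22 - 7 = 256 - 29 ≡ 20; y = λ·(22 - 20) - 2 ≡ 7. → (20, 7)
7G: (20, 7) + (7, 15). λ = (15 - 7)/(7 - 20) ≡ 8/10 mod 23. 10⁻¹ ≡ 7 (mod 23) since 10·7 = 70 ≡ 1, so λ ≡ 10.
  x = λ² - 20 - 7 = 100 - 27 ≡ 4; y = λ·(20 - 4) - 7 ≡ 15. → (4, 15)
8G: (4, 15) + (7, 15). λ = (15 - 15)/(7 - 4) ≡ 0/3 mod 23. 3⁻¹ ≡ 8 (mod 23), so λ ≡ 0.
  x = λ² - 4 - 7 = 0 - 11 ≡ 12; y = λ·(4 - 12) - 15 ≡ 8. → (12, 8)
9G: (12, 8) + (7, 15). λ = (15 - 8)/(7 - 12) ≡ 7/18 mod 23. 18⁻¹ ≡ 9 (mod 23) since 18·9 = 162 ≡ 1, so λ ≡ 17.
  x = λ² - 12 - 7 = 289 - 19 ≡ 17; y = λ·(12 - 17) - 8 ≡ 22. → (17, 22)

(17, 22)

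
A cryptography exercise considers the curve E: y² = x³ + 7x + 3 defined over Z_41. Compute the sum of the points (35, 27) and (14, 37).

(35, 27) + (14, 37). λ = (37 - 27)/(14 - 35) ≡ 10/20 mod 41. 20⁻¹ ≡ 39 (mod 41), so λ ≡ 21.
  x = λ² - 35 - 14 = 441 - 49 ≡ 23; y = λ·(35 - 23) - 27 ≡ 20. → (23, 20)

(23, 20)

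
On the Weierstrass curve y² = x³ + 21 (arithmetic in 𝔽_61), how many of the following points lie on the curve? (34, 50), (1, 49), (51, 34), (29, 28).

2

(34, 50): 50² ≡ 60, rhs ≡ 41 → off.
(1, 49): 49² ≡ 22, rhs ≡ 22 → on.
(51, 34): 34² ≡ 58, rhs ≡ 58 → on.
(29, 28): 28² ≡ 52, rhs ≡ 10 → off.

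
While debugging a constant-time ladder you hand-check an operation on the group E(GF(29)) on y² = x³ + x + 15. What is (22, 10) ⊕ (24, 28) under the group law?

(6, 18)

(22, 10) + (24, 28). λ = (28 - 10)/(24 - 22) ≡ 18/2 mod 29. 2⁻¹ ≡ 15 (mod 29), so λ ≡ 9.
  x = λ² - 22 - 24 = 81 - 46 ≡ 6; y = λ·(22 - 6) - 10 ≡ 18. → (6, 18)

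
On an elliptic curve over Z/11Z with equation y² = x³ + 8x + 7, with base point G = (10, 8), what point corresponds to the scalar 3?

(3, 6)

Repeated addition: build up to 3G.
2G: tangent at (10, 8): λ = (3·10² + 8)/(2·8) ≡ 0/5. 5⁻¹ ≡ 9 (mod 11), so λ ≡ 0·9 ≡ 0.
  x = λ² - 10 - 10 = 0 - 20 ≡ 2; y = λ·(10 - 2) - 8 ≡ 3. → (2, 3)
3G: (2, 3) + (10, 8). λ = (8 - 3)/(10 - 2) ≡ 5/8 mod 11. 8⁻¹ ≡ 7 (mod 11) since 8·7 = 56 ≡ 1, so λ ≡ 2.
  x = λ² - 2 - 10 = 4 - 12 ≡ 3; y = λ·(2 - 3) - 3 ≡ 6. → (3, 6)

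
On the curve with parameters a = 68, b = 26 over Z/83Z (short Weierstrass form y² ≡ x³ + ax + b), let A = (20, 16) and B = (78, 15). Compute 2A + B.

First 2A:
Repeated addition: build up to 2A.
2A: tangent at (20, 16): λ = (3·20² + 68)/(2·16) ≡ 23/32. 32⁻¹ ≡ 13 (mod 83), so λ ≡ 23·13 ≡ 50.
  x = λ² - 20 - 20 = 2500 - 40 ≡ 53; y = λ·(20 - 53) - 16 ≡ 77. → (53, 77)
2A = (53, 77).
Finally 2A + B:
(53, 77) + (78, 15). λ = (15 - 77)/(78 - 53) ≡ 21/25 mod 83. 25⁻¹ ≡ 10 (mod 83) since 25·10 = 250 ≡ 1, so λ ≡ 44.
  x = λ² - 53 - 78 = 1936 - 131 ≡ 62; y = λ·(53 - 62) - 77 ≡ 25. → (62, 25)

(62, 25)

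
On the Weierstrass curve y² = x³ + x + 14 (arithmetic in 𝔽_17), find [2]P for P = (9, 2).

(14, 16)

tangent at (9, 2): λ = (3·9² + 1)/(2·2) ≡ 6/4. 4⁻¹ ≡ 13 (mod 17), so λ ≡ 6·13 ≡ 10.
  x = λ² - 9 - 9 = 100 - 18 ≡ 14; y = λ·(9 - 14) - 2 ≡ 16. → (14, 16)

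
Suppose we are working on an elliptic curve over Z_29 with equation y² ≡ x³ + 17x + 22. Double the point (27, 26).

tangent at (27, 26): λ = (3·27² + 17)/(2·26) ≡ 0/23. 23⁻¹ ≡ 24 (mod 29), so λ ≡ 0·24 ≡ 0.
  x = λ² - 27 - 27 = 0 - 54 ≡ 4; y = λ·(27 - 4) - 26 ≡ 3. → (4, 3)

(4, 3)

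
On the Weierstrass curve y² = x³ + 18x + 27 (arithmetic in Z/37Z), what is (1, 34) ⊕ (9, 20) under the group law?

(0, 29)

(1, 34) + (9, 20). λ = (20 - 34)/(9 - 1) ≡ 23/8 mod 37. 8⁻¹ ≡ 14 (mod 37) since 8·14 = 112 ≡ 1, so λ ≡ 26.
  x = λ² - 1 - 9 = 676 - 10 ≡ 0; y = λ·(1 - 0) - 34 ≡ 29. → (0, 29)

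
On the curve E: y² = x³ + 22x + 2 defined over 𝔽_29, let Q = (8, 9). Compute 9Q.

(5, 18)

Double-and-add on 9 = (1001)₂. Start with Q = (8, 9) for the leading 1-bit.
double: tangent at (8, 9): λ = (3·8² + 22)/(2·9) ≡ 11/18. 18⁻¹ ≡ 21 (mod 29) since 18·21 = 378 ≡ 1, so λ ≡ 11·21 ≡ 28.
  x = λ² - 8 - 8 = 784 - 16 ≡ 14; y = λ·(8 - 14) - 9 ≡ 26. → (14, 26)
double: tangent at (14, 26): λ = (3·14² + 22)/(2·26) ≡ 1/23. 23⁻¹ ≡ 24 (mod 29), so λ ≡ 1·24 ≡ 24.
  x = λ² - 14 - 14 = 576 - 28 ≡ 26; y = λ·(14 - 26) - 26 ≡ 5. → (26, 5)
double: tangent at (26, 5): λ = (3·26² + 22)/(2·5) ≡ 20/10. 10⁻¹ ≡ 3 (mod 29) since 10·3 = 30 ≡ 1, so λ ≡ 20·3 ≡ 2.
  x = λ² - 26 - 26 = 4 - 52 ≡ 10; y = λ·(26 - 10) - 5 ≡ 27. → (10, 27)
add Q: (10, 27) + (8, 9). λ = (9 - 27)/(8 - 10) ≡ 11/27 mod 29. 27⁻¹ ≡ 14 (mod 29) since 27·14 = 378 ≡ 1, so λ ≡ 9.
  x = λ² - 10 - 8 = 81 - 18 ≡ 5; y = λ·(10 - 5) - 27 ≡ 18. → (5, 18)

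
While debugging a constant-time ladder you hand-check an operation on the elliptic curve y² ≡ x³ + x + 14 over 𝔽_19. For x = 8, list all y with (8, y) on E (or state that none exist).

none

x³ + 1x + 14 = 534 ≡ 2 (mod 19).
2 is a non-residue mod 19; no y exists.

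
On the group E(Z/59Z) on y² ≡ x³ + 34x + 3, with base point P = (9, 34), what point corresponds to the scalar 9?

(51, 35)

Repeated addition: build up to 9P.
2P: tangent at (9, 34): λ = (3·9² + 34)/(2·34) ≡ 41/9. 9⁻¹ ≡ 46 (mod 59) since 9·46 = 414 ≡ 1, so λ ≡ 41·46 ≡ 57.
  x = λ² - 9 - 9 = 3249 - 18 ≡ 45; y = λ·(9 - 45) - 34 ≡ 38. → (45, 38)
3P: (45, 38) + (9, 34). λ = (34 - 38)/(9 - 45) ≡ 55/23 mod 59. 23⁻¹ ≡ 18 (mod 59) since 23·18 = 414 ≡ 1, so λ ≡ 46.
  x = λ² - 45 - 9 = 2116 - 54 ≡ 56; y = λ·(45 - 56) - 38 ≡ 46. → (56, 46)
4P: (56, 46) + (9, 34). λ = (34 - 46)/(9 - 56) ≡ 47/12 mod 59. 12⁻¹ ≡ 5 (mod 59), so λ ≡ 58.
  x = λ² - 56 - 9 = 3364 - 65 ≡ 54; y = λ·(56 - 54) - 46 ≡ 11. → (54, 11)
5P: (54, 11) + (9, 34). λ = (34 - 11)/(9 - 54) ≡ 23/14 mod 59. 14⁻¹ ≡ 38 (mod 59), so λ ≡ 48.
  x = λ² - 54 - 9 = 2304 - 63 ≡ 58; y = λ·(54 - 58) - 11 ≡ 33. → (58, 33)
6P: (58, 33) + (9, 34). λ = (34 - 33)/(9 - 58) ≡ 1/10 mod 59. 10⁻¹ ≡ 6 (mod 59), so λ ≡ 6.
  x = λ² - 58 - 9 = 36 - 67 ≡ 28; y = λ·(58 - 28) - 33 ≡ 29. → (28, 29)
7P: (28, 29) + (9, 34). λ = (34 - 29)/(9 - 28) ≡ 5/40 mod 59. 40⁻¹ ≡ 31 (mod 59), so λ ≡ 37.
  x = λ² - 28 - 9 = 1369 - 37 ≡ 34; y = λ·(28 - 34) - 29 ≡ 44. → (34, 44)
8P: (34, 44) + (9, 34). λ = (34 - 44)/(9 - 34) ≡ 49/34 mod 59. 34⁻¹ ≡ 33 (mod 59) since 34·33 = 1122 ≡ 1, so λ ≡ 24.
  x = λ² - 34 - 9 = 576 - 43 ≡ 2; y = λ·(34 - 2) - 44 ≡ 16. → (2, 16)
9P: (2, 16) + (9, 34). λ = (34 - 16)/(9 - 2) ≡ 18/7 mod 59. 7⁻¹ ≡ 17 (mod 59) since 7·17 = 119 ≡ 1, so λ ≡ 11.
  x = λ² - 2 - 9 = 121 - 11 ≡ 51; y = λ·(2 - 51) - 16 ≡ 35. → (51, 35)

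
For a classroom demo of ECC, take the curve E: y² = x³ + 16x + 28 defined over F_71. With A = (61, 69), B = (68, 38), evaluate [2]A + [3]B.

(42, 66)

First 2A:
Repeated addition: build up to 2A.
2A: tangent at (61, 69): λ = (3·61² + 16)/(2·69) ≡ 32/67. 67⁻¹ ≡ 53 (mod 71), so λ ≡ 32·53 ≡ 63.
  x = λ² - 61 - 61 = 3969 - 122 ≡ 13; y = λ·(61 - 13) - 69 ≡ 44. → (13, 44)
2A = (13, 44).
Next 3B:
Repeated addition: build up to 3B.
2B: tangent at (68, 38): λ = (3·68² + 16)/(2·38) ≡ 43/5. 5⁻¹ ≡ 57 (mod 71), so λ ≡ 43·57 ≡ 37.
  x = λ² - 68 - 68 = 1369 - 136 ≡ 26; y = λ·(68 - 26) - 38 ≡ 25. → (26, 25)
3B: (26, 25) + (68, 38). λ = (38 - 25)/(68 - 26) ≡ 13/42 mod 71. 42⁻¹ ≡ 22 (mod 71), so λ ≡ 2.
  x = λ² - 26 - 68 = 4 - 94 ≡ 52; y = λ·(26 - 52) - 25 ≡ 65. → (52, 65)
3B = (52, 65).
Finally 2A + 3B:
(13, 44) + (52, 65). λ = (65 - 44)/(52 - 13) ≡ 21/39 mod 71. 39⁻¹ ≡ 51 (mod 71) since 39·51 = 1989 ≡ 1, so λ ≡ 6.
  x = λ² - 13 - 52 = 36 - 65 ≡ 42; y = λ·(13 - 42) - 44 ≡ 66. → (42, 66)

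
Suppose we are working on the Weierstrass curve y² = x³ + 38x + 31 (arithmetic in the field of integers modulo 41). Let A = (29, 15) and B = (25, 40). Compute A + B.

(29, 15) + (25, 40). λ = (40 - 15)/(25 - 29) ≡ 25/37 mod 41. 37⁻¹ ≡ 10 (mod 41), so λ ≡ 4.
  x = λ² - 29 - 25 = 16 - 54 ≡ 3; y = λ·(29 - 3) - 15 ≡ 7. → (3, 7)

(3, 7)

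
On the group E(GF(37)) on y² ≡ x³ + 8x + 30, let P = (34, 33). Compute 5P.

Double-and-add on 5 = (101)₂. Start with P = (34, 33) for the leading 1-bit.
double: tangent at (34, 33): λ = (3·34² + 8)/(2·33) ≡ 35/29. 29⁻¹ ≡ 23 (mod 37), so λ ≡ 35·23 ≡ 28.
  x = λ² - 34 - 34 = 784 - 68 ≡ 13; y = λ·(34 - 13) - 33 ≡ 0. → (13, 0)
double: (13, 0) + (13, 0): same x and y₁ ≡ -y₂, so the sum is the point at infinity.
add P: the point at infinity + (34, 33) = (34, 33) (identity).

(34, 33)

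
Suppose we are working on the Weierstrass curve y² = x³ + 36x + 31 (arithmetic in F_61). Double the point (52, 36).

(13, 16)

tangent at (52, 36): λ = (3·52² + 36)/(2·36) ≡ 35/11. 11⁻¹ ≡ 50 (mod 61) since 11·50 = 550 ≡ 1, so λ ≡ 35·50 ≡ 42.
  x = λ² - 52 - 52 = 1764 - 104 ≡ 13; y = λ·(52 - 13) - 36 ≡ 16. → (13, 16)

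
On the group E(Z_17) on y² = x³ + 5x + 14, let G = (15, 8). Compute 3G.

Repeated addition: build up to 3G.
2G: tangent at (15, 8): λ = (3·15² + 5)/(2·8) ≡ 0/16. 16⁻¹ ≡ 16 (mod 17), so λ ≡ 0·16 ≡ 0.
  x = λ² - 15 - 15 = 0 - 30 ≡ 4; y = λ·(15 - 4) - 8 ≡ 9. → (4, 9)
3G: (4, 9) + (15, 8). λ = (8 - 9)/(15 - 4) ≡ 16/11 mod 17. 11⁻¹ ≡ 14 (mod 17), so λ ≡ 3.
  x = λ² - 4 - 15 = 9 - 19 ≡ 7; y = λ·(4 - 7) - 9 ≡ 16. → (7, 16)

(7, 16)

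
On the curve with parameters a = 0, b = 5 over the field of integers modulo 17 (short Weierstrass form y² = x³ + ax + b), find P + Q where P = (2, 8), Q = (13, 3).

(2, 8) + (13, 3). λ = (3 - 8)/(13 - 2) ≡ 12/11 mod 17. 11⁻¹ ≡ 14 (mod 17), so λ ≡ 15.
  x = λ² - 2 - 13 = 225 - 15 ≡ 6; y = λ·(2 - 6) - 8 ≡ 0. → (6, 0)

(6, 0)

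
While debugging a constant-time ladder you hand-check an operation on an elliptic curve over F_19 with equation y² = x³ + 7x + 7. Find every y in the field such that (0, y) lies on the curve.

x³ + 7x + 7 = 7 ≡ 7 (mod 19).
Square roots of 7 mod 19: 8 and 11 (since 8² = 64 ≡ 7).

8, 11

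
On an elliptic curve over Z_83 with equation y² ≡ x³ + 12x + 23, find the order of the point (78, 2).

2P: tangent at (78, 2): λ = (3·78² + 12)/(2·2) ≡ 4/4. 4⁻¹ ≡ 21 (mod 83) since 4·21 = 84 ≡ 1, so λ ≡ 4·21 ≡ 1.
  x = λ² - 78 - 78 = 1 - 156 ≡ 11; y = λ·(78 - 11) - 2 ≡ 65. → (11, 65)
3P: (11, 65) + (78, 2). λ = (2 - 65)/(78 - 11) ≡ 20/67 mod 83. 67⁻¹ ≡ 57 (mod 83) since 67·57 = 3819 ≡ 1, so λ ≡ 61.
  x = λ² - 11 - 78 = 3721 - 89 ≡ 63; y = λ·(11 - 63) - 65 ≡ 0. → (63, 0)
4P: (63, 0) + (78, 2). λ = (2 - 0)/(78 - 63) ≡ 2/15 mod 83. 15⁻¹ ≡ 72 (mod 83), so λ ≡ 61.
  x = λ² - 63 - 78 = 3721 - 141 ≡ 11; y = λ·(63 - 11) - 0 ≡ 18. → (11, 18)
5P: (11, 18) + (78, 2). λ = (2 - 18)/(78 - 11) ≡ 67/67 mod 83. 67⁻¹ ≡ 57 (mod 83) since 67·57 = 3819 ≡ 1, so λ ≡ 1.
  x = λ² - 11 - 78 = 1 - 89 ≡ 78; y = λ·(11 - 78) - 18 ≡ 81. → (78, 81)
6P: (78, 81) + (78, 2): same x and y₁ ≡ -y₂, so the sum is 𝒪.
6P = 𝒪, so the order is 6.

6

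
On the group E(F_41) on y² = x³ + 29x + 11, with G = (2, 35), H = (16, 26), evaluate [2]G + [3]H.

(31, 19)

First 2G:
Repeated addition: build up to 2G.
2G: tangent at (2, 35): λ = (3·2² + 29)/(2·35) ≡ 0/29. 29⁻¹ ≡ 17 (mod 41) since 29·17 = 493 ≡ 1, so λ ≡ 0·17 ≡ 0.
  x = λ² - 2 - 2 = 0 - 4 ≡ 37; y = λ·(2 - 37) - 35 ≡ 6. → (37, 6)
2G = (37, 6).
Next 3H:
Repeated addition: build up to 3H.
2H: tangent at (16, 26): λ = (3·16² + 29)/(2·26) ≡ 18/11. 11⁻¹ ≡ 15 (mod 41), so λ ≡ 18·15 ≡ 24.
  x = λ² - 16 - 16 = 576 - 32 ≡ 11; y = λ·(16 - 11) - 26 ≡ 12. → (11, 12)
3H: (11, 12) + (16, 26). λ = (26 - 12)/(16 - 11) ≡ 14/5 mod 41. 5⁻¹ ≡ 33 (mod 41) since 5·33 = 165 ≡ 1, so λ ≡ 11.
  x = λ² - 11 - 16 = 121 - 27 ≡ 12; y = λ·(11 - 12) - 12 ≡ 18. → (12, 18)
3H = (12, 18).
Finally 2G + 3H:
(37, 6) + (12, 18). λ = (18 - 6)/(12 - 37) ≡ 12/16 mod 41. 16⁻¹ ≡ 18 (mod 41) since 16·18 = 288 ≡ 1, so λ ≡ 11.
  x = λ² - 37 - 12 = 121 - 49 ≡ 31; y = λ·(37 - 31) - 6 ≡ 19. → (31, 19)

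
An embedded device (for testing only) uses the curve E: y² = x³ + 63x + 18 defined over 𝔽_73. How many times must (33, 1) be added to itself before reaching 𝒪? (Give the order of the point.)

11

2P: tangent at (33, 1): λ = (3·33² + 63)/(2·1) ≡ 45/2. 2⁻¹ ≡ 37 (mod 73) since 2·37 = 74 ≡ 1, so λ ≡ 45·37 ≡ 59.
  x = λ² - 33 - 33 = 3481 - 66 ≡ 57; y = λ·(33 - 57) - 1 ≡ 43. → (57, 43)
3P: (57, 43) + (33, 1). λ = (1 - 43)/(33 - 57) ≡ 31/49 mod 73. 49⁻¹ ≡ 3 (mod 73), so λ ≡ 20.
  x = λ² - 57 - 33 = 400 - 90 ≡ 18; y = λ·(57 - 18) - 43 ≡ 7. → (18, 7)
4P: (18, 7) + (33, 1). λ = (1 - 7)/(33 - 18) ≡ 67/15 mod 73. 15⁻¹ ≡ 39 (mod 73), so λ ≡ 58.
  x = λ² - 18 - 33 = 3364 - 51 ≡ 28; y = λ·(18 - 28) - 7 ≡ 70. → (28, 70)
5P: (28, 70) + (33, 1). λ = (1 - 70)/(33 - 28) ≡ 4/5 mod 73. 5⁻¹ ≡ 44 (mod 73), so λ ≡ 30.
  x = λ² - 28 - 33 = 900 - 61 ≡ 36; y = λ·(28 - 36) - 70 ≡ 55. → (36, 55)
6P: (36, 55) + (33, 1). λ = (1 - 55)/(33 - 36) ≡ 19/70 mod 73. 70⁻¹ ≡ 24 (mod 73), so λ ≡ 18.
  x = λ² - 36 - 33 = 324 - 69 ≡ 36; y = λ·(36 - 36) - 55 ≡ 18. → (36, 18)
7P: (36, 18) + (33, 1). λ = (1 - 18)/(33 - 36) ≡ 56/70 mod 73. 70⁻¹ ≡ 24 (mod 73), so λ ≡ 30.
  x = λ² - 36 - 33 = 900 - 69 ≡ 28; y = λ·(36 - 28) - 18 ≡ 3. → (28, 3)
8P: (28, 3) + (33, 1). λ = (1 - 3)/(33 - 28) ≡ 71/5 mod 73. 5⁻¹ ≡ 44 (mod 73) since 5·44 = 220 ≡ 1, so λ ≡ 58.
  x = λ² - 28 - 33 = 3364 - 61 ≡ 18; y = λ·(28 - 18) - 3 ≡ 66. → (18, 66)
9P: (18, 66) + (33, 1). λ = (1 - 66)/(33 - 18) ≡ 8/15 mod 73. 15⁻¹ ≡ 39 (mod 73), so λ ≡ 20.
  x = λ² - 18 - 33 = 400 - 51 ≡ 57; y = λ·(18 - 57) - 66 ≡ 30. → (57, 30)
10P: (57, 30) + (33, 1). λ = (1 - 30)/(33 - 57) ≡ 44/49 mod 73. 49⁻¹ ≡ 3 (mod 73), so λ ≡ 59.
  x = λ² - 57 - 33 = 3481 - 90 ≡ 33; y = λ·(57 - 33) - 30 ≡ 72. → (33, 72)
11P: (33, 72) + (33, 1): same x and y₁ ≡ -y₂, so the sum is 𝒪.
11P = 𝒪, so the order is 11.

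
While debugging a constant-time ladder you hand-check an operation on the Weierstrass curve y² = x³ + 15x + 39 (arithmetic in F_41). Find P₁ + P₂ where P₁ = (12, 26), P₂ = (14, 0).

(20, 37)

(12, 26) + (14, 0). λ = (0 - 26)/(14 - 12) ≡ 15/2 mod 41. 2⁻¹ ≡ 21 (mod 41) since 2·21 = 42 ≡ 1, so λ ≡ 28.
  x = λ² - 12 - 14 = 784 - 26 ≡ 20; y = λ·(12 - 20) - 26 ≡ 37. → (20, 37)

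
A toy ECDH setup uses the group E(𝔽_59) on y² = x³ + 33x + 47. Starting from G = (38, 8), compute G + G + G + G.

(44, 22)

Double-and-add on 4 = (100)₂. Start with G = (38, 8) for the leading 1-bit.
double: tangent at (38, 8): λ = (3·38² + 33)/(2·8) ≡ 58/16. 16⁻¹ ≡ 48 (mod 59), so λ ≡ 58·48 ≡ 11.
  x = λ² - 38 - 38 = 121 - 76 ≡ 45; y = λ·(38 - 45) - 8 ≡ 33. → (45, 33)
double: tangent at (45, 33): λ = (3·45² + 33)/(2·33) ≡ 31/7. 7⁻¹ ≡ 17 (mod 59), so λ ≡ 31·17 ≡ 55.
  x = λ² - 45 - 45 = 3025 - 90 ≡ 44; y = λ·(45 - 44) - 33 ≡ 22. → (44, 22)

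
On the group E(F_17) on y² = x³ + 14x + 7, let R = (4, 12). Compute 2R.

(8, 6)

tangent at (4, 12): λ = (3·4² + 14)/(2·12) ≡ 11/7. 7⁻¹ ≡ 5 (mod 17) since 7·5 = 35 ≡ 1, so λ ≡ 11·5 ≡ 4.
  x = λ² - 4 - 4 = 16 - 8 ≡ 8; y = λ·(4 - 8) - 12 ≡ 6. → (8, 6)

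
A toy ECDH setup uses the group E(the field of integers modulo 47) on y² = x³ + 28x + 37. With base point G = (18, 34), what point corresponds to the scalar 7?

Double-and-add on 7 = (111)₂. Start with G = (18, 34) for the leading 1-bit.
double: tangent at (18, 34): λ = (3·18² + 28)/(2·34) ≡ 13/21. 21⁻¹ ≡ 9 (mod 47) since 21·9 = 189 ≡ 1, so λ ≡ 13·9 ≡ 23.
  x = λ² - 18 - 18 = 529 - 36 ≡ 23; y = λ·(18 - 23) - 34 ≡ 39. → (23, 39)
add G: (23, 39) + (18, 34). λ = (34 - 39)/(18 - 23) ≡ 42/42 mod 47. 42⁻¹ ≡ 28 (mod 47), so λ ≡ 1.
  x = λ² - 23 - 18 = 1 - 41 ≡ 7; y = λ·(23 - 7) - 39 ≡ 24. → (7, 24)
double: tangent at (7, 24): λ = (3·7² + 28)/(2·24) ≡ 34/1. 1⁻¹ ≡ 1 (mod 47), so λ ≡ 34·1 ≡ 34.
  x = λ² - 7 - 7 = 1156 - 14 ≡ 14; y = λ·(7 - 14) - 24 ≡ 20. → (14, 20)
add G: (14, 20) + (18, 34). λ = (34 - 20)/(18 - 14) ≡ 14/4 mod 47. 4⁻¹ ≡ 12 (mod 47) since 4·12 = 48 ≡ 1, so λ ≡ 27.
  x = λ² - 14 - 18 = 729 - 32 ≡ 39; y = λ·(14 - 39) - 20 ≡ 10. → (39, 10)

(39, 10)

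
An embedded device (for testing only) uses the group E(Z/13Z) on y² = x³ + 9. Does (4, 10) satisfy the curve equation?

no

y² = 10² ≡ 9; x³ + 0x + 9 = 73 ≡ 8 (mod 13). 9 ≠ 8.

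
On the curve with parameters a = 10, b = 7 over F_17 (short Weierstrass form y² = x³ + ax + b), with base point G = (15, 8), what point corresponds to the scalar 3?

(8, 2)

Repeated addition: build up to 3G.
2G: tangent at (15, 8): λ = (3·15² + 10)/(2·8) ≡ 5/16. 16⁻¹ ≡ 16 (mod 17) since 16·16 = 256 ≡ 1, so λ ≡ 5·16 ≡ 12.
  x = λ² - 15 - 15 = 144 - 30 ≡ 12; y = λ·(15 - 12) - 8 ≡ 11. → (12, 11)
3G: (12, 11) + (15, 8). λ = (8 - 11)/(15 - 12) ≡ 14/3 mod 17. 3⁻¹ ≡ 6 (mod 17), so λ ≡ 16.
  x = λ² - 12 - 15 = 256 - 27 ≡ 8; y = λ·(12 - 8) - 11 ≡ 2. → (8, 2)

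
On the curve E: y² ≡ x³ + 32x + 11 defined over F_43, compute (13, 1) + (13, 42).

O

The two points share x = 13 and their y-coordinates satisfy 1 + 42 ≡ 0 (mod 43), so they are inverses. Their sum is ∞.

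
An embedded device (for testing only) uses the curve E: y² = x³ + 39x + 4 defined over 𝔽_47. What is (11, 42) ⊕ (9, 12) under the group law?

(17, 9)

(11, 42) + (9, 12). λ = (12 - 42)/(9 - 11) ≡ 17/45 mod 47. 45⁻¹ ≡ 23 (mod 47), so λ ≡ 15.
  x = λ² - 11 - 9 = 225 - 20 ≡ 17; y = λ·(11 - 17) - 42 ≡ 9. → (17, 9)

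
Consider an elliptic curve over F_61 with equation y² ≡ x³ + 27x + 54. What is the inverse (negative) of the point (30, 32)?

-(30, 32) = (30, -32 mod 61) = (30, 29).

(30, 29)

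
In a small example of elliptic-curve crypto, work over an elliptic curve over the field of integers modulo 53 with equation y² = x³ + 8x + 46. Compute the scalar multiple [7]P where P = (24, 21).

Double-and-add on 7 = (111)₂. Start with P = (24, 21) for the leading 1-bit.
double: tangent at (24, 21): λ = (3·24² + 8)/(2·21) ≡ 40/42. 42⁻¹ ≡ 24 (mod 53), so λ ≡ 40·24 ≡ 6.
  x = λ² - 24 - 24 = 36 - 48 ≡ 41; y = λ·(24 - 41) - 21 ≡ 36. → (41, 36)
add P: (41, 36) + (24, 21). λ = (21 - 36)/(24 - 41) ≡ 38/36 mod 53. 36⁻¹ ≡ 28 (mod 53), so λ ≡ 4.
  x = λ² - 41 - 24 = 16 - 65 ≡ 4; y = λ·(41 - 4) - 36 ≡ 6. → (4, 6)
double: tangent at (4, 6): λ = (3·4² + 8)/(2·6) ≡ 3/12. 12⁻¹ ≡ 31 (mod 53) since 12·31 = 372 ≡ 1, so λ ≡ 3·31 ≡ 40.
  x = λ² - 4 - 4 = 1600 - 8 ≡ 2; y = λ·(4 - 2) - 6 ≡ 21. → (2, 21)
add P: (2, 21) + (24, 21). λ = (21 - 21)/(24 - 2) ≡ 0/22 mod 53. 22⁻¹ ≡ 41 (mod 53) since 22·41 = 902 ≡ 1, so λ ≡ 0.
  x = λ² - 2 - 24 = 0 - 26 ≡ 27; y = λ·(2 - 27) - 21 ≡ 32. → (27, 32)

(27, 32)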